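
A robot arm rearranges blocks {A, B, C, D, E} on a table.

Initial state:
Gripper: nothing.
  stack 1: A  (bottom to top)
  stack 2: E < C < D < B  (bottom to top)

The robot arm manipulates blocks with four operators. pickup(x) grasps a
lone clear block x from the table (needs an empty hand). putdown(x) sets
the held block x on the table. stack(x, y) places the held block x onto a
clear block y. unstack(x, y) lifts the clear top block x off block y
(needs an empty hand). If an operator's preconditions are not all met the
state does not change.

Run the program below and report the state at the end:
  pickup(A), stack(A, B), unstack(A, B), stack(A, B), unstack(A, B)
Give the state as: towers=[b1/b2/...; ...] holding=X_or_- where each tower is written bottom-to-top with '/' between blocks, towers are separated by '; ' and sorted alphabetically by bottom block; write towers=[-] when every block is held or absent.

towers=[E/C/D/B] holding=A

step 1 (pickup(A)): towers=[E/C/D/B] holding=A
step 2 (stack(A, B)): towers=[E/C/D/B/A] holding=-
step 3 (unstack(A, B)): towers=[E/C/D/B] holding=A
step 4 (stack(A, B)): towers=[E/C/D/B/A] holding=-
step 5 (unstack(A, B)): towers=[E/C/D/B] holding=A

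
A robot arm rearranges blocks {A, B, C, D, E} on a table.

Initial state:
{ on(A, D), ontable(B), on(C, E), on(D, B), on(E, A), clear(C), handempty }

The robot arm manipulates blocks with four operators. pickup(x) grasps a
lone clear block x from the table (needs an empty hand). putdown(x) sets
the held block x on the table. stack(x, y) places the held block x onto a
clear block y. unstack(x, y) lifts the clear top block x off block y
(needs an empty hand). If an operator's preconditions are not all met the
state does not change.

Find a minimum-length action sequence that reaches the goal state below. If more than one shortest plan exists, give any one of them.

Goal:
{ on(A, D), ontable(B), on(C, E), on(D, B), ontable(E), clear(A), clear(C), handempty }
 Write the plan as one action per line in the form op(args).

step 1 (unstack(C, E)): towers=[B/D/A/E] holding=C
step 2 (putdown(C)): towers=[B/D/A/E; C] holding=-
step 3 (unstack(E, A)): towers=[B/D/A; C] holding=E
step 4 (putdown(E)): towers=[B/D/A; C; E] holding=-
step 5 (pickup(C)): towers=[B/D/A; E] holding=C
step 6 (stack(C, E)): towers=[B/D/A; E/C] holding=-
goal check: towers=[B/D/A; E/C] holding=- — reached (length 6, optimal by BFS)

unstack(C, E)
putdown(C)
unstack(E, A)
putdown(E)
pickup(C)
stack(C, E)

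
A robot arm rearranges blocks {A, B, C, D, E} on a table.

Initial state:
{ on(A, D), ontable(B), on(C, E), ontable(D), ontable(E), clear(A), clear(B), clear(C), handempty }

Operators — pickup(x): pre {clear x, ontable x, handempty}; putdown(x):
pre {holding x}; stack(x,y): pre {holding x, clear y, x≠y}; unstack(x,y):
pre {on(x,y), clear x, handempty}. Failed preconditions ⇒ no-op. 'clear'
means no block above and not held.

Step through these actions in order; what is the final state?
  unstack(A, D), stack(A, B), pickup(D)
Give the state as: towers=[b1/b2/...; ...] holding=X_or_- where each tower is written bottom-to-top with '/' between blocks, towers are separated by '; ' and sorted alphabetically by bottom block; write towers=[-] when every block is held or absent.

towers=[B/A; E/C] holding=D

step 1 (unstack(A, D)): towers=[B; D; E/C] holding=A
step 2 (stack(A, B)): towers=[B/A; D; E/C] holding=-
step 3 (pickup(D)): towers=[B/A; E/C] holding=D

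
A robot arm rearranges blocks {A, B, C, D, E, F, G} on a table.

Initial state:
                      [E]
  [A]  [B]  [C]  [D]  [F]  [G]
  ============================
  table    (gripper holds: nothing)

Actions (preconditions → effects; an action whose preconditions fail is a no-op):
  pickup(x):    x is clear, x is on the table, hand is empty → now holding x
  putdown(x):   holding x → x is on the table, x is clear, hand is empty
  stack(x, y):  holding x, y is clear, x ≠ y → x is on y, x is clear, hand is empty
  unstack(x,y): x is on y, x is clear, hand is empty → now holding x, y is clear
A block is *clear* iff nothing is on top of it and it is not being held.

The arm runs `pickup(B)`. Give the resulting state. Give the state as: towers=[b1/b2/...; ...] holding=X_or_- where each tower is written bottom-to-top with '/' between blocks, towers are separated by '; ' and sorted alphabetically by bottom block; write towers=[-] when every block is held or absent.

towers=[A; C; D; F/E; G] holding=B

before: towers=[A; B; C; D; F/E; G] holding=-
pre[pickup(B)]: clear(B) ok, ontable(B) ok, handempty ok
all met → apply pickup(B)
after:  towers=[A; C; D; F/E; G] holding=B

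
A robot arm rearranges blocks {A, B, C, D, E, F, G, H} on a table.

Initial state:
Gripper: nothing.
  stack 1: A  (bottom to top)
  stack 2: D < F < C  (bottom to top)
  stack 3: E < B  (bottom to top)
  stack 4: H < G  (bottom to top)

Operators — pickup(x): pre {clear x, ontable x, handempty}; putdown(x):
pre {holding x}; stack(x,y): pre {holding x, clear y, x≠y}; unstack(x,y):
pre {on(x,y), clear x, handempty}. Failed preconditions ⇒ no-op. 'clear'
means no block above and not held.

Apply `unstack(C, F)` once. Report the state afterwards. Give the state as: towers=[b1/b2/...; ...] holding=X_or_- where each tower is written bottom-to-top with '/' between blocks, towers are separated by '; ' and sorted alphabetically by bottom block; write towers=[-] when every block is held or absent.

towers=[A; D/F; E/B; H/G] holding=C

before: towers=[A; D/F/C; E/B; H/G] holding=-
pre[unstack(C, F)]: on(C,F) ✓, clear(C) ✓, handempty ✓
all met → apply unstack(C, F)
after:  towers=[A; D/F; E/B; H/G] holding=C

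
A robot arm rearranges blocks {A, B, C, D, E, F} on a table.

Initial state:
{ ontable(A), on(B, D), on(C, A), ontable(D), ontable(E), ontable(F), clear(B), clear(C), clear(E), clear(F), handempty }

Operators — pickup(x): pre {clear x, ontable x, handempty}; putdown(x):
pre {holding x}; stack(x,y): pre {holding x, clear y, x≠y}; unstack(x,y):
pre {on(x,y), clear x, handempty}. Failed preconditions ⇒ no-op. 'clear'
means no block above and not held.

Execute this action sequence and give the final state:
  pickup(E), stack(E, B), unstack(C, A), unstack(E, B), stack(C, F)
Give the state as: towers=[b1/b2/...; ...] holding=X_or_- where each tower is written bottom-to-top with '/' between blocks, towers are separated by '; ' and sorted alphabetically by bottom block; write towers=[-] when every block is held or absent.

towers=[A; D/B/E; F/C] holding=-

step 1 (pickup(E)): towers=[A/C; D/B; F] holding=E
step 2 (stack(E, B)): towers=[A/C; D/B/E; F] holding=-
step 3 (unstack(C, A)): towers=[A; D/B/E; F] holding=C
step 4 (unstack(E, B)) [no-op]: towers=[A; D/B/E; F] holding=C
step 5 (stack(C, F)): towers=[A; D/B/E; F/C] holding=-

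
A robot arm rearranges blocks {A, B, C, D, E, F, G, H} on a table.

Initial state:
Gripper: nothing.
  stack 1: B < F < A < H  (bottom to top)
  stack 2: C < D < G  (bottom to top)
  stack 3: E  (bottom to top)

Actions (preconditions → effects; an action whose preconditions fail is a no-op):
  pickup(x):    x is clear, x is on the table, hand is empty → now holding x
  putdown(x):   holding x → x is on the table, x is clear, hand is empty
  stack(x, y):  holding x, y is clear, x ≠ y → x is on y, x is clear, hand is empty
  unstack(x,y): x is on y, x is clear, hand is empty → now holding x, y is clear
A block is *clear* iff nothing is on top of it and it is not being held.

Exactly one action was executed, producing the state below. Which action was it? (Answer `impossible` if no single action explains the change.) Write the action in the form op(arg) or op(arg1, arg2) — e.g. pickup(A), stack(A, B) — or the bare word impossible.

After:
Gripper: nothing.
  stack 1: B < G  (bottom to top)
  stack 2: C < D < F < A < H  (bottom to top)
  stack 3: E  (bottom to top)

target: towers=[B/G; C/D/F/A/H; E] holding=-
     unstack(G, D) → towers=[B/F/A/H; C/D; E] holding=G
         pickup(E) → towers=[B/F/A/H; C/D/G] holding=E
     unstack(H, A) → towers=[B/F/A; C/D/G; E] holding=H
none of the 3 applicable actions match → impossible

impossible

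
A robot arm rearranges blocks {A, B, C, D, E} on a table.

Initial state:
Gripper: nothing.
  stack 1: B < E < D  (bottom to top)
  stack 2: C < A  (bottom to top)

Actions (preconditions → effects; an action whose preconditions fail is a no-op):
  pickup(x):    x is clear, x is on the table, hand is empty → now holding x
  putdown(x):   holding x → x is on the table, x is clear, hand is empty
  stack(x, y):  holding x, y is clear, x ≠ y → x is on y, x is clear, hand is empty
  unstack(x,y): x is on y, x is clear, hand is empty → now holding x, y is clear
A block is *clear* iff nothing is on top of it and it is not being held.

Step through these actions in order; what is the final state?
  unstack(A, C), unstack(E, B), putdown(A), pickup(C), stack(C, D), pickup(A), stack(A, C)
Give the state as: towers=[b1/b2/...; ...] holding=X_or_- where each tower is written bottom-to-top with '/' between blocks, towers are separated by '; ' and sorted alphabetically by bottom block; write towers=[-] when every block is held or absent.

towers=[B/E/D/C/A] holding=-

step 1 (unstack(A, C)): towers=[B/E/D; C] holding=A
step 2 (unstack(E, B)) [no-op]: towers=[B/E/D; C] holding=A
step 3 (putdown(A)): towers=[A; B/E/D; C] holding=-
step 4 (pickup(C)): towers=[A; B/E/D] holding=C
step 5 (stack(C, D)): towers=[A; B/E/D/C] holding=-
step 6 (pickup(A)): towers=[B/E/D/C] holding=A
step 7 (stack(A, C)): towers=[B/E/D/C/A] holding=-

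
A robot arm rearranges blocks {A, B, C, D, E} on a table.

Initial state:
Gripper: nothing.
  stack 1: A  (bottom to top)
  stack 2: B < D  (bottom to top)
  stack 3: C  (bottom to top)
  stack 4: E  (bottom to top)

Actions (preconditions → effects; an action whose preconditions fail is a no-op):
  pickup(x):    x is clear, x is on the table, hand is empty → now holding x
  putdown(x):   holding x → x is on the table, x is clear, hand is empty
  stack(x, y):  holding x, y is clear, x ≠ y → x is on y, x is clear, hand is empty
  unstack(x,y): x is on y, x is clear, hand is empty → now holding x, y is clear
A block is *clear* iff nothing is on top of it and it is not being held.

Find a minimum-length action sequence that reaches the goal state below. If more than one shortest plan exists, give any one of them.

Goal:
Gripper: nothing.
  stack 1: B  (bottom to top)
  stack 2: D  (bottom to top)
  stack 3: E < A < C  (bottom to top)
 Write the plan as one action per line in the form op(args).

step 1 (unstack(D, B)): towers=[A; B; C; E] holding=D
step 2 (putdown(D)): towers=[A; B; C; D; E] holding=-
step 3 (pickup(A)): towers=[B; C; D; E] holding=A
step 4 (stack(A, E)): towers=[B; C; D; E/A] holding=-
step 5 (pickup(C)): towers=[B; D; E/A] holding=C
step 6 (stack(C, A)): towers=[B; D; E/A/C] holding=-
goal check: towers=[B; D; E/A/C] holding=- — reached (length 6, optimal by BFS)

unstack(D, B)
putdown(D)
pickup(A)
stack(A, E)
pickup(C)
stack(C, A)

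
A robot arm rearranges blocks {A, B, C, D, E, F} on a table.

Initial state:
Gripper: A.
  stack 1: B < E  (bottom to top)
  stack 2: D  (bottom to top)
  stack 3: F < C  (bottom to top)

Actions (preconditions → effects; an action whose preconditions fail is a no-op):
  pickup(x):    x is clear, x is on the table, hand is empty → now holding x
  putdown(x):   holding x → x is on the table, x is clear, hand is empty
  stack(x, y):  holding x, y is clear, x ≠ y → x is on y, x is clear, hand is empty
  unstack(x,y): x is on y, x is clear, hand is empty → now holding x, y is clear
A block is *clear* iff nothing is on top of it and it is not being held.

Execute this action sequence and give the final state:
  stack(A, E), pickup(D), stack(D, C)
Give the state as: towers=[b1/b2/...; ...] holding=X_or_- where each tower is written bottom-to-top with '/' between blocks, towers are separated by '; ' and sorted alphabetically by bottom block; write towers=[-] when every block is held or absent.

step 1 (stack(A, E)): towers=[B/E/A; D; F/C] holding=-
step 2 (pickup(D)): towers=[B/E/A; F/C] holding=D
step 3 (stack(D, C)): towers=[B/E/A; F/C/D] holding=-

towers=[B/E/A; F/C/D] holding=-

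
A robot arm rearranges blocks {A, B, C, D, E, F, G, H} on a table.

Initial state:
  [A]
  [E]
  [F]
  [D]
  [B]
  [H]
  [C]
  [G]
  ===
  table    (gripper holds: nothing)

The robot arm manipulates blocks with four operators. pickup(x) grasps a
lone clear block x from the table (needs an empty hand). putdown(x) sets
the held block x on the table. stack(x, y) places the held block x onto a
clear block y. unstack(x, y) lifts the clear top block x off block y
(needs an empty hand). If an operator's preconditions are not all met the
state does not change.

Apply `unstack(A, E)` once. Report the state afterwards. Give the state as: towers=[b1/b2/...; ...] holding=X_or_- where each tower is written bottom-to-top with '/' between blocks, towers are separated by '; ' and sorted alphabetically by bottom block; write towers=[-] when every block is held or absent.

towers=[G/C/H/B/D/F/E] holding=A

before: towers=[G/C/H/B/D/F/E/A] holding=-
pre[unstack(A, E)]: on(A,E) yes, clear(A) yes, handempty yes
all met → apply unstack(A, E)
after:  towers=[G/C/H/B/D/F/E] holding=A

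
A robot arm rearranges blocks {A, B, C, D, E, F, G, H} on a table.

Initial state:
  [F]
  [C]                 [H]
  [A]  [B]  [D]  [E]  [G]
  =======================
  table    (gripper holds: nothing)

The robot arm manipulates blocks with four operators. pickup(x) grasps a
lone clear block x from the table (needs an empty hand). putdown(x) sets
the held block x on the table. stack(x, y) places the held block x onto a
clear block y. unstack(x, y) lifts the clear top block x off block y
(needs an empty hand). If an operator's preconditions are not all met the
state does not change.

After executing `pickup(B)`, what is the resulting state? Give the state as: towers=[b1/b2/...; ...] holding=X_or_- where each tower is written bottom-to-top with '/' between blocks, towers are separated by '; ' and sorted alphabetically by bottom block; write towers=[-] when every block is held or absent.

before: towers=[A/C/F; B; D; E; G/H] holding=-
pre[pickup(B)]: clear(B) yes, ontable(B) yes, handempty yes
all met → apply pickup(B)
after:  towers=[A/C/F; D; E; G/H] holding=B

towers=[A/C/F; D; E; G/H] holding=B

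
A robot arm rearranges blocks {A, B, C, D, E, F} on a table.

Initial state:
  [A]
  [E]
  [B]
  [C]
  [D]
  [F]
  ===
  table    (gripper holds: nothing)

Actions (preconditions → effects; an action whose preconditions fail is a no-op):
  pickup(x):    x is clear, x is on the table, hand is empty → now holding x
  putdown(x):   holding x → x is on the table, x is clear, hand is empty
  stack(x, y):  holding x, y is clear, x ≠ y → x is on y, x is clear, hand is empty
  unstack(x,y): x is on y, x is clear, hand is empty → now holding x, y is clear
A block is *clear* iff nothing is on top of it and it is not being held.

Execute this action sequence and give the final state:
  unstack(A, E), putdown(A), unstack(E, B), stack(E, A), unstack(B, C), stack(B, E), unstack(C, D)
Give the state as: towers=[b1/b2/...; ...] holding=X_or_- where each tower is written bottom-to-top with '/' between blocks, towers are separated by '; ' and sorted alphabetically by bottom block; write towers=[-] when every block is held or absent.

step 1 (unstack(A, E)): towers=[F/D/C/B/E] holding=A
step 2 (putdown(A)): towers=[A; F/D/C/B/E] holding=-
step 3 (unstack(E, B)): towers=[A; F/D/C/B] holding=E
step 4 (stack(E, A)): towers=[A/E; F/D/C/B] holding=-
step 5 (unstack(B, C)): towers=[A/E; F/D/C] holding=B
step 6 (stack(B, E)): towers=[A/E/B; F/D/C] holding=-
step 7 (unstack(C, D)): towers=[A/E/B; F/D] holding=C

towers=[A/E/B; F/D] holding=C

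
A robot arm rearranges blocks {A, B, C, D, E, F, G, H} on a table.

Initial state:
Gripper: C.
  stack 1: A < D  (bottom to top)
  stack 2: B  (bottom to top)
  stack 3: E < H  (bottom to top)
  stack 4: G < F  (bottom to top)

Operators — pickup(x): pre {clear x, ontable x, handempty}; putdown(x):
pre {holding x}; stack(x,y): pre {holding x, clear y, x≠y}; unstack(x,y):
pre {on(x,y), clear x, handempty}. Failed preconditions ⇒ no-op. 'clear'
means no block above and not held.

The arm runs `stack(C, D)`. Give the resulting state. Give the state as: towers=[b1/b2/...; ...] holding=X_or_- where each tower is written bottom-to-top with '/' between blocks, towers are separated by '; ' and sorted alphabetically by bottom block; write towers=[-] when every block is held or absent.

towers=[A/D/C; B; E/H; G/F] holding=-

before: towers=[A/D; B; E/H; G/F] holding=C
pre[stack(C, D)]: holding(C) yes, clear(D) yes, C≠D yes
all met → apply stack(C, D)
after:  towers=[A/D/C; B; E/H; G/F] holding=-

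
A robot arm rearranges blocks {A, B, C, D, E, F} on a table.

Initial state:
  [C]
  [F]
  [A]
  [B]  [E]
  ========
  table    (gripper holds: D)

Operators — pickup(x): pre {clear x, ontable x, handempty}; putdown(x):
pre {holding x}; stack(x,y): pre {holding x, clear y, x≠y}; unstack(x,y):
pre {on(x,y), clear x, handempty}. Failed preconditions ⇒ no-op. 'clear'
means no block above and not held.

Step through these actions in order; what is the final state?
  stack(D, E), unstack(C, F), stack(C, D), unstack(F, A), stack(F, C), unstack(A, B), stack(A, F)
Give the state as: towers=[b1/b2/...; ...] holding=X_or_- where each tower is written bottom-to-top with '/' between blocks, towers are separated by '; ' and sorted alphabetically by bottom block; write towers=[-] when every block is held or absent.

towers=[B; E/D/C/F/A] holding=-

step 1 (stack(D, E)): towers=[B/A/F/C; E/D] holding=-
step 2 (unstack(C, F)): towers=[B/A/F; E/D] holding=C
step 3 (stack(C, D)): towers=[B/A/F; E/D/C] holding=-
step 4 (unstack(F, A)): towers=[B/A; E/D/C] holding=F
step 5 (stack(F, C)): towers=[B/A; E/D/C/F] holding=-
step 6 (unstack(A, B)): towers=[B; E/D/C/F] holding=A
step 7 (stack(A, F)): towers=[B; E/D/C/F/A] holding=-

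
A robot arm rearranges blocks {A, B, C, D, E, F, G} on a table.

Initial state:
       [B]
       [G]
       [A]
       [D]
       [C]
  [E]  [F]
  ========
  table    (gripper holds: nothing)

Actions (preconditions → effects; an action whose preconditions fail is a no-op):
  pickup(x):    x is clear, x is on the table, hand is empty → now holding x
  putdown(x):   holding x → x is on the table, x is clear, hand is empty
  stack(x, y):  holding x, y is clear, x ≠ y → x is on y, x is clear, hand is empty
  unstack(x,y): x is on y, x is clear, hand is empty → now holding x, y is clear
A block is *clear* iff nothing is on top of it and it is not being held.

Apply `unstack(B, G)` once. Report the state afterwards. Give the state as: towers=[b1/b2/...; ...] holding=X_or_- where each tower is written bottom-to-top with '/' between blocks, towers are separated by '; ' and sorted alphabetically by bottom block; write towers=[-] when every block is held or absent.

towers=[E; F/C/D/A/G] holding=B

before: towers=[E; F/C/D/A/G/B] holding=-
pre[unstack(B, G)]: on(B,G) ok, clear(B) ok, handempty ok
all met → apply unstack(B, G)
after:  towers=[E; F/C/D/A/G] holding=B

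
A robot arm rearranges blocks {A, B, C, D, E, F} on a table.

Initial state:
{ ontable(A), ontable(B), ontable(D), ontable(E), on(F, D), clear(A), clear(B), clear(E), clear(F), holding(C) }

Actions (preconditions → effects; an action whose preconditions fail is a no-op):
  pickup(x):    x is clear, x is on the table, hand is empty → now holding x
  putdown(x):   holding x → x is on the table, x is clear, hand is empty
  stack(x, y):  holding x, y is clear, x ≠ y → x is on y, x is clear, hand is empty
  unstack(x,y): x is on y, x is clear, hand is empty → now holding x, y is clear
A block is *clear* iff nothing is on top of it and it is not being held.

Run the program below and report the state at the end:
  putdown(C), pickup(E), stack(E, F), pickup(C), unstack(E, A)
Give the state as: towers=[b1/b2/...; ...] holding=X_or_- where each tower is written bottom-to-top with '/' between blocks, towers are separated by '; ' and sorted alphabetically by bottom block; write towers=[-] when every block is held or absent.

towers=[A; B; D/F/E] holding=C

step 1 (putdown(C)): towers=[A; B; C; D/F; E] holding=-
step 2 (pickup(E)): towers=[A; B; C; D/F] holding=E
step 3 (stack(E, F)): towers=[A; B; C; D/F/E] holding=-
step 4 (pickup(C)): towers=[A; B; D/F/E] holding=C
step 5 (unstack(E, A)) [no-op]: towers=[A; B; D/F/E] holding=C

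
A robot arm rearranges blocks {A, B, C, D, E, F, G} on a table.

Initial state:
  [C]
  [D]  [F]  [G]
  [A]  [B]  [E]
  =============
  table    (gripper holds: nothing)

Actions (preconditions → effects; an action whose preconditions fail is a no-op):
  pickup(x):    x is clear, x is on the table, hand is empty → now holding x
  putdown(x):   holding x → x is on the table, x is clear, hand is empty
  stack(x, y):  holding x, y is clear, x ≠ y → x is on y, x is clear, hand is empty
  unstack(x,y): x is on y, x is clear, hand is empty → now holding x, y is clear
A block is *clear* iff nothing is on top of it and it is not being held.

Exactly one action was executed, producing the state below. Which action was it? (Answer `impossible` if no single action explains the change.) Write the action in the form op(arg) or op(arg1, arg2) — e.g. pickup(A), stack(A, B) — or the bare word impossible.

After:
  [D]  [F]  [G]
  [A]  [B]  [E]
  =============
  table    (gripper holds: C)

unstack(C, D)

target: towers=[A/D; B/F; E/G] holding=C
     unstack(F, B) → towers=[A/D/C; B; E/G] holding=F
     unstack(G, E) → towers=[A/D/C; B/F; E] holding=G
     unstack(C, D) → towers=[A/D; B/F; E/G] holding=C  ← match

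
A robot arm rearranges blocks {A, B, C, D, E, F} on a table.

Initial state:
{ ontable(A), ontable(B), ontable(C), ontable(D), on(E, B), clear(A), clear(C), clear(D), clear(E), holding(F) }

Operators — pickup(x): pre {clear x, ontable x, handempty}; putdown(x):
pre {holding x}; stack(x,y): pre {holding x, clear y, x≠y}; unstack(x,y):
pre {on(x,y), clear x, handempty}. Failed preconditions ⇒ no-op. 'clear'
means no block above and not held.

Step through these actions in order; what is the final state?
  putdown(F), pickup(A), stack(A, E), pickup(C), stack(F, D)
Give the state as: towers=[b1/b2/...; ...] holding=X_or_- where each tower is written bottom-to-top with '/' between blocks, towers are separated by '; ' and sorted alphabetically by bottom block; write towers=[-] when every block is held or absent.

step 1 (putdown(F)): towers=[A; B/E; C; D; F] holding=-
step 2 (pickup(A)): towers=[B/E; C; D; F] holding=A
step 3 (stack(A, E)): towers=[B/E/A; C; D; F] holding=-
step 4 (pickup(C)): towers=[B/E/A; D; F] holding=C
step 5 (stack(F, D)) [no-op]: towers=[B/E/A; D; F] holding=C

towers=[B/E/A; D; F] holding=C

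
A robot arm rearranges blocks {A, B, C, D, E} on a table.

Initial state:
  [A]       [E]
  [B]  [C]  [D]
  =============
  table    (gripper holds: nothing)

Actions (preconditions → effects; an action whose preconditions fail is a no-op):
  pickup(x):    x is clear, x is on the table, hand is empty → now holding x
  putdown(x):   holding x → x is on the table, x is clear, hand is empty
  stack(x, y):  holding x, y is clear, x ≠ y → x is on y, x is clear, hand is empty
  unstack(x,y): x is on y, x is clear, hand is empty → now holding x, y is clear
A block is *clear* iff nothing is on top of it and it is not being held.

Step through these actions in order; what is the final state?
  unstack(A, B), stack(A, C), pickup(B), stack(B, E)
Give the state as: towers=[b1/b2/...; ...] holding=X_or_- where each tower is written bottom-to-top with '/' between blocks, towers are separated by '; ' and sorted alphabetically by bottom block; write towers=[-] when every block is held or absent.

towers=[C/A; D/E/B] holding=-

step 1 (unstack(A, B)): towers=[B; C; D/E] holding=A
step 2 (stack(A, C)): towers=[B; C/A; D/E] holding=-
step 3 (pickup(B)): towers=[C/A; D/E] holding=B
step 4 (stack(B, E)): towers=[C/A; D/E/B] holding=-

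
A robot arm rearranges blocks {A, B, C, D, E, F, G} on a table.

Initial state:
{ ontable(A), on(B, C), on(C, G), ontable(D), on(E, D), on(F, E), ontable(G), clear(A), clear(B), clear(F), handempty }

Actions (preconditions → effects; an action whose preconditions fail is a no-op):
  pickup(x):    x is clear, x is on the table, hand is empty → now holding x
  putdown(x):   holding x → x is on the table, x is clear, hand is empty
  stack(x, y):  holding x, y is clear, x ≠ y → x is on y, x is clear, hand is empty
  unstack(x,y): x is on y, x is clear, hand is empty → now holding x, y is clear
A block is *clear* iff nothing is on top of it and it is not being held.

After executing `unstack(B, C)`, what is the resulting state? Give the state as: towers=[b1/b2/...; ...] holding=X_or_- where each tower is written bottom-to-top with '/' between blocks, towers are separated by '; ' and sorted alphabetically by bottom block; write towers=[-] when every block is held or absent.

towers=[A; D/E/F; G/C] holding=B

before: towers=[A; D/E/F; G/C/B] holding=-
pre[unstack(B, C)]: on(B,C) ok, clear(B) ok, handempty ok
all met → apply unstack(B, C)
after:  towers=[A; D/E/F; G/C] holding=B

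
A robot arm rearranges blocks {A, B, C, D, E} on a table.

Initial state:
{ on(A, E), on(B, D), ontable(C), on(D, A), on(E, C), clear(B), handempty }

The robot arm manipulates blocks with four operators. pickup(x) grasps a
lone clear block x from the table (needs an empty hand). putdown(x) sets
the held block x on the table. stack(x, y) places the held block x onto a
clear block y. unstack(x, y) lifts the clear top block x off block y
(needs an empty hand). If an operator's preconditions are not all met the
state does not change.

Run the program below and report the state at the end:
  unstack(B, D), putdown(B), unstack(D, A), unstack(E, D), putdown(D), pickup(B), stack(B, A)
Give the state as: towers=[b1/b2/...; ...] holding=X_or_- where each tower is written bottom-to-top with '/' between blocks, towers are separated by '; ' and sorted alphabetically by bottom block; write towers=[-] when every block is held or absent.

step 1 (unstack(B, D)): towers=[C/E/A/D] holding=B
step 2 (putdown(B)): towers=[B; C/E/A/D] holding=-
step 3 (unstack(D, A)): towers=[B; C/E/A] holding=D
step 4 (unstack(E, D)) [no-op]: towers=[B; C/E/A] holding=D
step 5 (putdown(D)): towers=[B; C/E/A; D] holding=-
step 6 (pickup(B)): towers=[C/E/A; D] holding=B
step 7 (stack(B, A)): towers=[C/E/A/B; D] holding=-

towers=[C/E/A/B; D] holding=-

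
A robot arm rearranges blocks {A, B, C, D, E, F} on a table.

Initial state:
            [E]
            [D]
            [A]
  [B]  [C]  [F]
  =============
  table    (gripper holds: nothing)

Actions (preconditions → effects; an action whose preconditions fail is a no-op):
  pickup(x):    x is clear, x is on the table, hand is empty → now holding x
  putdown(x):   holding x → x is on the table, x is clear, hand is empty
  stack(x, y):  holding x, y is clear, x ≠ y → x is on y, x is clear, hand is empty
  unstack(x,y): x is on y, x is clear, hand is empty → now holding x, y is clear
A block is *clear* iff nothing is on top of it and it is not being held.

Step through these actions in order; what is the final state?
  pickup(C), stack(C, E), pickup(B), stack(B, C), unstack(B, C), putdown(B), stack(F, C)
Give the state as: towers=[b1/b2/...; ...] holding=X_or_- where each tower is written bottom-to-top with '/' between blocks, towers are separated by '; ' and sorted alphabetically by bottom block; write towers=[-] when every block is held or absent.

towers=[B; F/A/D/E/C] holding=-

step 1 (pickup(C)): towers=[B; F/A/D/E] holding=C
step 2 (stack(C, E)): towers=[B; F/A/D/E/C] holding=-
step 3 (pickup(B)): towers=[F/A/D/E/C] holding=B
step 4 (stack(B, C)): towers=[F/A/D/E/C/B] holding=-
step 5 (unstack(B, C)): towers=[F/A/D/E/C] holding=B
step 6 (putdown(B)): towers=[B; F/A/D/E/C] holding=-
step 7 (stack(F, C)) [no-op]: towers=[B; F/A/D/E/C] holding=-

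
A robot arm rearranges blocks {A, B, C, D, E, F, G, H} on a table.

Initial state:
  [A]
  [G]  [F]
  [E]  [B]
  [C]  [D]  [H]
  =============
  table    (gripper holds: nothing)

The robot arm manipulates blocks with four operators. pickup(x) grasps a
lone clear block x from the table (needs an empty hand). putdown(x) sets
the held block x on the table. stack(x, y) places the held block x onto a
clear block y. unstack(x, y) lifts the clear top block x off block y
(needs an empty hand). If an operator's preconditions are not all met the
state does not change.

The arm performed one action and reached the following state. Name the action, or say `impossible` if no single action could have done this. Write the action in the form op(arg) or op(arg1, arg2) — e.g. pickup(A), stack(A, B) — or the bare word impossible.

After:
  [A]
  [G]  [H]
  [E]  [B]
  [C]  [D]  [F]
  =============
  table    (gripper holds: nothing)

target: towers=[C/E/G/A; D/B/H; F] holding=-
     unstack(A, G) → towers=[C/E/G; D/B/F; H] holding=A
         pickup(H) → towers=[C/E/G/A; D/B/F] holding=H
     unstack(F, B) → towers=[C/E/G/A; D/B; H] holding=F
none of the 3 applicable actions match → impossible

impossible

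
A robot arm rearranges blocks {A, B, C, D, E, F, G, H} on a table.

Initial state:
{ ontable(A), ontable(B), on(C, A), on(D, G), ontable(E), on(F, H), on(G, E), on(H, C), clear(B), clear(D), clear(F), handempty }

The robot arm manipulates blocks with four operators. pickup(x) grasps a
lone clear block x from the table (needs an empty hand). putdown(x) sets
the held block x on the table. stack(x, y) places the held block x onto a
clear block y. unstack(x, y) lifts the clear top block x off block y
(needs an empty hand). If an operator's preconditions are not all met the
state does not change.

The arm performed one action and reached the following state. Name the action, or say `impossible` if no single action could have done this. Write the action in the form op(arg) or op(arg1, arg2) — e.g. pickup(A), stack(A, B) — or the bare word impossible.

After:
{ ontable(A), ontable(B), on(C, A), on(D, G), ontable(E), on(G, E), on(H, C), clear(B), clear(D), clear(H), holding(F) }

unstack(F, H)

target: towers=[A/C/H; B; E/G/D] holding=F
         pickup(B) → towers=[A/C/H/F; E/G/D] holding=B
     unstack(F, H) → towers=[A/C/H; B; E/G/D] holding=F  ← match
     unstack(D, G) → towers=[A/C/H/F; B; E/G] holding=D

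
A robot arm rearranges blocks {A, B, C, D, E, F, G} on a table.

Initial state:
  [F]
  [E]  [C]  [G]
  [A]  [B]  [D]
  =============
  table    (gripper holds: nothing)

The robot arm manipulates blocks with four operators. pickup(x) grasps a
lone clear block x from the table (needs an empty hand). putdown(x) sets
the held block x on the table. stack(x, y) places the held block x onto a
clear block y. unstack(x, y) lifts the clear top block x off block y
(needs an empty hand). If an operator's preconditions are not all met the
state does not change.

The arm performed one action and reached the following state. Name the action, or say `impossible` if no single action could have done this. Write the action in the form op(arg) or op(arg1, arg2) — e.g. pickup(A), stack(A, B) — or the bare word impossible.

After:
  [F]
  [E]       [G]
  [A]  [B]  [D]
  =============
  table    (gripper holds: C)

unstack(C, B)

target: towers=[A/E/F; B; D/G] holding=C
     unstack(F, E) → towers=[A/E; B/C; D/G] holding=F
     unstack(G, D) → towers=[A/E/F; B/C; D] holding=G
     unstack(C, B) → towers=[A/E/F; B; D/G] holding=C  ← match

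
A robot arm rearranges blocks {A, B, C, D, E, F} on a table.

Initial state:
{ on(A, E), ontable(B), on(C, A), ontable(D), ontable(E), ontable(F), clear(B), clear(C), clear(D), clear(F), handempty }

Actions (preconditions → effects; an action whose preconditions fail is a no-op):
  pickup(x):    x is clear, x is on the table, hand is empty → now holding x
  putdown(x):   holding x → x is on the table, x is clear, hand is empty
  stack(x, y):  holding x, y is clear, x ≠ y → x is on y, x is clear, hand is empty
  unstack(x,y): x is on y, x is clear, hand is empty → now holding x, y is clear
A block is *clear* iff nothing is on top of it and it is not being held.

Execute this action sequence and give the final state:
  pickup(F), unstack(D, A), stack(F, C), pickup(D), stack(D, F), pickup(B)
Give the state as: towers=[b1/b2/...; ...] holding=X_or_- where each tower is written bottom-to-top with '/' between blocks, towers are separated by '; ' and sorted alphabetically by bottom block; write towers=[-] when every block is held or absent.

step 1 (pickup(F)): towers=[B; D; E/A/C] holding=F
step 2 (unstack(D, A)) [no-op]: towers=[B; D; E/A/C] holding=F
step 3 (stack(F, C)): towers=[B; D; E/A/C/F] holding=-
step 4 (pickup(D)): towers=[B; E/A/C/F] holding=D
step 5 (stack(D, F)): towers=[B; E/A/C/F/D] holding=-
step 6 (pickup(B)): towers=[E/A/C/F/D] holding=B

towers=[E/A/C/F/D] holding=B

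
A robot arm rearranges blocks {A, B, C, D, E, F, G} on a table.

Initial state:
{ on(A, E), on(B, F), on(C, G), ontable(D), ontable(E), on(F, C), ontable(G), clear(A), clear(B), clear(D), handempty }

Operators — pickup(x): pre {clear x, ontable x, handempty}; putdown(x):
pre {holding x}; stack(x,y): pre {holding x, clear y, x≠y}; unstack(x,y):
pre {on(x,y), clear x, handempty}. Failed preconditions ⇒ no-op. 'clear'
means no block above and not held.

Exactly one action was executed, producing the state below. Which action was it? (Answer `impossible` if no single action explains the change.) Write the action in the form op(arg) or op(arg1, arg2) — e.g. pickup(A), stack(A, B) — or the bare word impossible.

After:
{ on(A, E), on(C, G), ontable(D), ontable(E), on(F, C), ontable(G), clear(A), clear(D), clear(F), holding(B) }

unstack(B, F)

target: towers=[D; E/A; G/C/F] holding=B
     unstack(B, F) → towers=[D; E/A; G/C/F] holding=B  ← match
         pickup(D) → towers=[E/A; G/C/F/B] holding=D
     unstack(A, E) → towers=[D; E; G/C/F/B] holding=A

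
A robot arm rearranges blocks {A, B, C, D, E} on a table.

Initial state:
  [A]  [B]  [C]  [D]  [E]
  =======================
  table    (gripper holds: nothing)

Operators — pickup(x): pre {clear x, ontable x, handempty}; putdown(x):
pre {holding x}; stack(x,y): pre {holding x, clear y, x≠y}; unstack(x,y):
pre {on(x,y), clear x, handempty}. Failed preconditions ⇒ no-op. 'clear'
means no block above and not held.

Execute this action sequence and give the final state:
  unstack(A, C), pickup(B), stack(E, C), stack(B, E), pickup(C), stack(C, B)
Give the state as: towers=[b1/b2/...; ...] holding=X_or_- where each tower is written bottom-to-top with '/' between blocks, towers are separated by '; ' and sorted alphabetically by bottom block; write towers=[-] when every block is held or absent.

step 1 (unstack(A, C)) [no-op]: towers=[A; B; C; D; E] holding=-
step 2 (pickup(B)): towers=[A; C; D; E] holding=B
step 3 (stack(E, C)) [no-op]: towers=[A; C; D; E] holding=B
step 4 (stack(B, E)): towers=[A; C; D; E/B] holding=-
step 5 (pickup(C)): towers=[A; D; E/B] holding=C
step 6 (stack(C, B)): towers=[A; D; E/B/C] holding=-

towers=[A; D; E/B/C] holding=-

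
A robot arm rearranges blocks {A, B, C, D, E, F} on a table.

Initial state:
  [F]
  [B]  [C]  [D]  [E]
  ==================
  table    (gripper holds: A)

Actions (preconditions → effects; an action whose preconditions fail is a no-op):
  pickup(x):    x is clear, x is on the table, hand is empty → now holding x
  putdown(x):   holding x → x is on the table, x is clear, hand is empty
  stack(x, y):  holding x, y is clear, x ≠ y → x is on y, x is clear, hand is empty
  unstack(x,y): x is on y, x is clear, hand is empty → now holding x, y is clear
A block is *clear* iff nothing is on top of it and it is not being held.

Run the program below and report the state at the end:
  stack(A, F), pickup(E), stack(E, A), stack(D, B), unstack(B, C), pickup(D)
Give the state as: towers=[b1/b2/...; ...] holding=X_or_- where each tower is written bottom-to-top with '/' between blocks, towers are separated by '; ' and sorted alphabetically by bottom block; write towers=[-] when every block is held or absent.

towers=[B/F/A/E; C] holding=D

step 1 (stack(A, F)): towers=[B/F/A; C; D; E] holding=-
step 2 (pickup(E)): towers=[B/F/A; C; D] holding=E
step 3 (stack(E, A)): towers=[B/F/A/E; C; D] holding=-
step 4 (stack(D, B)) [no-op]: towers=[B/F/A/E; C; D] holding=-
step 5 (unstack(B, C)) [no-op]: towers=[B/F/A/E; C; D] holding=-
step 6 (pickup(D)): towers=[B/F/A/E; C] holding=D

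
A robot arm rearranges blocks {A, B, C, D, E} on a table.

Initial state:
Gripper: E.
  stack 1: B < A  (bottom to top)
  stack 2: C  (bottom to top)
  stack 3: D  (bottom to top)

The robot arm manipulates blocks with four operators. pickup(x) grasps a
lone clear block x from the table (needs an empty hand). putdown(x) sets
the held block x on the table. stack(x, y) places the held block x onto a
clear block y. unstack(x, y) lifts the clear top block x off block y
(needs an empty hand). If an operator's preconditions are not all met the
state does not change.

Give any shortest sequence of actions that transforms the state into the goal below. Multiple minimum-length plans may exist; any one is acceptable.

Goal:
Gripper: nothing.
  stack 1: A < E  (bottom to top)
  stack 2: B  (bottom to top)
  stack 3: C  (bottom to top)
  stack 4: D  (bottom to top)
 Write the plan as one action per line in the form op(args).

step 1 (putdown(E)): towers=[B/A; C; D; E] holding=-
step 2 (unstack(A, B)): towers=[B; C; D; E] holding=A
step 3 (putdown(A)): towers=[A; B; C; D; E] holding=-
step 4 (pickup(E)): towers=[A; B; C; D] holding=E
step 5 (stack(E, A)): towers=[A/E; B; C; D] holding=-
goal check: towers=[A/E; B; C; D] holding=- — reached (length 5, optimal by BFS)

putdown(E)
unstack(A, B)
putdown(A)
pickup(E)
stack(E, A)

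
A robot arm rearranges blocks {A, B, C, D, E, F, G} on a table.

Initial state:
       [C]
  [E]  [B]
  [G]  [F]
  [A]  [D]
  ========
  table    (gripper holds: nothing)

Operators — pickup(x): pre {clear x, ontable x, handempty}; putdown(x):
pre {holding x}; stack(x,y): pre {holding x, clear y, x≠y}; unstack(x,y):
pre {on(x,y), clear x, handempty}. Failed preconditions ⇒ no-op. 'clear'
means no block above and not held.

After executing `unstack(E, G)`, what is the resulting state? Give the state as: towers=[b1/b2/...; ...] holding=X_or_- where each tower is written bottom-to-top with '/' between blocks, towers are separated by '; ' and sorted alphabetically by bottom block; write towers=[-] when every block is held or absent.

towers=[A/G; D/F/B/C] holding=E

before: towers=[A/G/E; D/F/B/C] holding=-
pre[unstack(E, G)]: on(E,G) ✓, clear(E) ✓, handempty ✓
all met → apply unstack(E, G)
after:  towers=[A/G; D/F/B/C] holding=E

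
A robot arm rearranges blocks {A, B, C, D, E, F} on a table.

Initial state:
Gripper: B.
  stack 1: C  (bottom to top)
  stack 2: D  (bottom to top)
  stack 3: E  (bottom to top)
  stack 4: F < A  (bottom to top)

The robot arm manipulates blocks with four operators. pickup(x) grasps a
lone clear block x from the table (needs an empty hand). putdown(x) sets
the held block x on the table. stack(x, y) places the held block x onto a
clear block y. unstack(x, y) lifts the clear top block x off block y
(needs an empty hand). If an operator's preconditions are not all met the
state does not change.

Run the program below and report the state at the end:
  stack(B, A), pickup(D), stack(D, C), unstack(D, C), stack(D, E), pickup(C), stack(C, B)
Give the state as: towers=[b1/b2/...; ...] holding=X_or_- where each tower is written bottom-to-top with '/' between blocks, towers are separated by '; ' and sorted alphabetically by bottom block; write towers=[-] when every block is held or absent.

towers=[E/D; F/A/B/C] holding=-

step 1 (stack(B, A)): towers=[C; D; E; F/A/B] holding=-
step 2 (pickup(D)): towers=[C; E; F/A/B] holding=D
step 3 (stack(D, C)): towers=[C/D; E; F/A/B] holding=-
step 4 (unstack(D, C)): towers=[C; E; F/A/B] holding=D
step 5 (stack(D, E)): towers=[C; E/D; F/A/B] holding=-
step 6 (pickup(C)): towers=[E/D; F/A/B] holding=C
step 7 (stack(C, B)): towers=[E/D; F/A/B/C] holding=-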